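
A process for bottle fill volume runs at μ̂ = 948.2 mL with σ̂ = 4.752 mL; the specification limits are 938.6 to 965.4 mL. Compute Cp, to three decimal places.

Cp = (USL − LSL) / (6σ̂) = (965.4 − 938.6) / (6 × 4.752) = 26.8000 / 28.5120 = 0.9400

0.940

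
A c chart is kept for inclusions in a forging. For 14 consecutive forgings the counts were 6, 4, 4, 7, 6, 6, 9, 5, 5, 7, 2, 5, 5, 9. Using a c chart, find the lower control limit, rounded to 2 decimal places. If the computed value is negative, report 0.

c̄ = (6 + 4 + 4 + 7 + 6 + 6 + 9 + 5 + 5 + 7 + 2 + 5 + 5 + 9) / 14 = 80 / 14 = 5.7143
LCL = c̄ − 3√c̄ = 5.7143 − 3 × 2.3905 = -1.4571 → 0 (cannot be negative)

0.00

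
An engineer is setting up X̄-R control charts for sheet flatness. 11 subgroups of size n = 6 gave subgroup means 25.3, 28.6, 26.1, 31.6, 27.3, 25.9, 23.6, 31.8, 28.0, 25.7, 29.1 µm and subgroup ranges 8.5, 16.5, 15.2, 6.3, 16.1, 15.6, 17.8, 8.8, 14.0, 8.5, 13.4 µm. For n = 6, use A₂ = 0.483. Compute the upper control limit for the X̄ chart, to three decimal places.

33.723

X̄̄ = (25.3 + 28.6 + 26.1 + 31.6 + 27.3 + 25.9 + 23.6 + 31.8 + 28.0 + 25.7 + 29.1) / 11 = 303.0000 / 11 = 27.5455
R̄ = (8.5 + 16.5 + 15.2 + 6.3 + 16.1 + 15.6 + 17.8 + 8.8 + 14.0 + 8.5 + 13.4) / 11 = 140.7000 / 11 = 12.7909
UCL = X̄̄ + A₂·R̄ = 27.5455 + 0.483 × 12.7909 = 33.7235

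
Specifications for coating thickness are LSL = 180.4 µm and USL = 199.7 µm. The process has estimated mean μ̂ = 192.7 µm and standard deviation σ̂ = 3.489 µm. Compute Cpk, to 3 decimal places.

0.669

Cpu = (USL − μ̂) / (3σ̂) = (199.7 − 192.7) / (3 × 3.489) = 0.6688; Cpl = (μ̂ − LSL) / (3σ̂) = (192.7 − 180.4) / (3 × 3.489) = 1.1751; Cpk = min(Cpu, Cpl) = 0.6688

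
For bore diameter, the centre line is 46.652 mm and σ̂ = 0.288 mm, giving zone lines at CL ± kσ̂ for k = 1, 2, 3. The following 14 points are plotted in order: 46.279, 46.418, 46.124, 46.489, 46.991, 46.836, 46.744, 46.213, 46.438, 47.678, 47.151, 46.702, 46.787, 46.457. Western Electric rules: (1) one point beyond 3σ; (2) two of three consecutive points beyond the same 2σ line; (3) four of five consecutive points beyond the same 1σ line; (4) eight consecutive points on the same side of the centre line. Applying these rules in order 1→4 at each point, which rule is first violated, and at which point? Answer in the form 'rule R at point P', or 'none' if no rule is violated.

Zone of each point (C = within 1σ̂, B = 1σ̂–2σ̂, A = 2σ̂–3σ̂, * = beyond 3σ̂; sign = side of CL): 1:-B, 2:-C, 3:-B, 4:-C, 5:+B, 6:+C, 7:+C, 8:-B, 9:-C, 10:+*, 11:+B, 12:+C, 13:+C, 14:-C
Rule 1 (one point beyond the 3σ limits) is satisfied at point 10.

rule 1 at point 10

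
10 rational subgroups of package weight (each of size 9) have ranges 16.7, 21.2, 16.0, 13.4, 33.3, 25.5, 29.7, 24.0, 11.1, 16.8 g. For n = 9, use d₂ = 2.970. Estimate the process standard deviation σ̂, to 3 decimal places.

R̄ = (16.7 + 21.2 + 16.0 + 13.4 + 33.3 + 25.5 + 29.7 + 24.0 + 11.1 + 16.8) / 10 = 20.7700
σ̂ = R̄ / d₂ = 20.7700 / 2.970 = 6.9933

6.993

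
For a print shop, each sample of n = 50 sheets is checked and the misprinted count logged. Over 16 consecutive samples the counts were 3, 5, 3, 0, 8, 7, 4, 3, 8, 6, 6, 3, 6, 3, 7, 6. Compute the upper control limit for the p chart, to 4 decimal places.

p̄ = Σdᵢ / (k·n) = 78 / (16 × 50) = 0.09750
UCL = p̄ + 3·√(p̄(1−p̄)/n) = 0.09750 + 3 × √(0.09750×0.90250/50) = 0.09750 + 3 × 0.04195 = 0.22335

0.2234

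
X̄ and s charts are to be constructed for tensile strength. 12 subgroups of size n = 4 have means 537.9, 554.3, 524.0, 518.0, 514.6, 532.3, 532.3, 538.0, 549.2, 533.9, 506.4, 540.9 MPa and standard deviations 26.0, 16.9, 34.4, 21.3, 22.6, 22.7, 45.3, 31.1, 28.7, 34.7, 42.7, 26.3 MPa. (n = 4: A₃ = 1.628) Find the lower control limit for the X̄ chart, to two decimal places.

483.97

X̄̄ = (537.9 + 554.3 + 524.0 + 518.0 + 514.6 + 532.3 + 532.3 + 538.0 + 549.2 + 533.9 + 506.4 + 540.9) / 12 = 531.8167
s̄ = (26.0 + 16.9 + 34.4 + 21.3 + 22.6 + 22.7 + 45.3 + 31.1 + 28.7 + 34.7 + 42.7 + 26.3) / 12 = 29.3917
LCL = X̄̄ − A₃·s̄ = 531.8167 − 1.628 × 29.3917 = 483.9670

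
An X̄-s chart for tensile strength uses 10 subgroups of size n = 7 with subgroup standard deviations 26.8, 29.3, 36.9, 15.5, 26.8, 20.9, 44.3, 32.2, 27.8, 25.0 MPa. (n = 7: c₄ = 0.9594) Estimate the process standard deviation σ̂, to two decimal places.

29.76

s̄ = (26.8 + 29.3 + 36.9 + 15.5 + 26.8 + 20.9 + 44.3 + 32.2 + 27.8 + 25.0) / 10 = 28.5500
σ̂ = s̄ / c₄ = 28.5500 / 0.9594 = 29.7582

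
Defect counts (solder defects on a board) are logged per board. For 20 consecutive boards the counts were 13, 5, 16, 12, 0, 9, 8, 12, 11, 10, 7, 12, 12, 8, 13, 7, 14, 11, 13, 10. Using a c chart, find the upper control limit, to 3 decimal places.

19.708

c̄ = (13 + 5 + 16 + 12 + 0 + 9 + 8 + 12 + 11 + 10 + 7 + 12 + 12 + 8 + 13 + 7 + 14 + 11 + 13 + 10) / 20 = 203 / 20 = 10.1500
UCL = c̄ + 3√c̄ = 10.1500 + 3 × √10.1500 = 10.1500 + 3 × 3.1859 = 19.7077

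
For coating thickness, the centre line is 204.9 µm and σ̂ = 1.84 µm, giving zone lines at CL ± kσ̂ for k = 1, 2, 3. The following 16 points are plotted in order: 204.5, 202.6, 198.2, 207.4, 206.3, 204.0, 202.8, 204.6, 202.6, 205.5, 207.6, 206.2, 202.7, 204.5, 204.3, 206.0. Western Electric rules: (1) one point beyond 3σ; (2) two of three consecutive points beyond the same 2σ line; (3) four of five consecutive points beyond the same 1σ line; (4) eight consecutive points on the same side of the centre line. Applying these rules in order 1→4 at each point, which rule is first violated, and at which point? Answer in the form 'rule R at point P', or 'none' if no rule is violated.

rule 1 at point 3

Zone of each point (C = within 1σ̂, B = 1σ̂–2σ̂, A = 2σ̂–3σ̂, * = beyond 3σ̂; sign = side of CL): 1:-C, 2:-B, 3:-*, 4:+B, 5:+C, 6:-C, 7:-B, 8:-C, 9:-B, 10:+C, 11:+B, 12:+C, 13:-B, 14:-C, 15:-C, 16:+C
Rule 1 (one point beyond the 3σ limits) is satisfied at point 3.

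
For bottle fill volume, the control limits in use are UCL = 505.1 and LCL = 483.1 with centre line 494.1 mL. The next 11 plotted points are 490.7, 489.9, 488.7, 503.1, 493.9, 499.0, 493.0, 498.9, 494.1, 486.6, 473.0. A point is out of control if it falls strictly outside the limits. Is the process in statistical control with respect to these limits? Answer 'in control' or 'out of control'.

out of control

Compare each point to [483.1, 505.1]: sample 11 = 473.0 < LCL.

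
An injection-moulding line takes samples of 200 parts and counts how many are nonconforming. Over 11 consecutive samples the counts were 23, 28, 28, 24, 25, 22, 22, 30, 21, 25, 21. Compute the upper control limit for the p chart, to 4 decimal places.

p̄ = Σdᵢ / (k·n) = 269 / (11 × 200) = 0.12227
UCL = p̄ + 3·√(p̄(1−p̄)/n) = 0.12227 + 3 × √(0.12227×0.87773/200) = 0.12227 + 3 × 0.02316 = 0.19177

0.1918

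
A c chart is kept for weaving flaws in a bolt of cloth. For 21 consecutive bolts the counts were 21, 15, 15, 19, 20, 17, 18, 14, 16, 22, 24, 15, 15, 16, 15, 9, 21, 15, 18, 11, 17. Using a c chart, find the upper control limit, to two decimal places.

29.11

c̄ = (21 + 15 + 15 + 19 + 20 + 17 + 18 + 14 + 16 + 22 + 24 + 15 + 15 + 16 + 15 + 9 + 21 + 15 + 18 + 11 + 17) / 21 = 353 / 21 = 16.8095
UCL = c̄ + 3√c̄ = 16.8095 + 3 × √16.8095 = 16.8095 + 3 × 4.0999 = 29.1093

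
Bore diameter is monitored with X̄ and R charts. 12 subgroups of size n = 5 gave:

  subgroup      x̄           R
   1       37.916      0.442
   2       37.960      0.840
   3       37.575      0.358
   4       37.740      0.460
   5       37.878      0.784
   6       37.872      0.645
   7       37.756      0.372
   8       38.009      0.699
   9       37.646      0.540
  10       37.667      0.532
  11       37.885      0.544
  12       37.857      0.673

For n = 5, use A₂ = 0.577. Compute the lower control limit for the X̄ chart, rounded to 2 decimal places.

X̄̄ = (37.916 + 37.960 + 37.575 + 37.740 + 37.878 + 37.872 + 37.756 + 38.009 + 37.646 + 37.667 + 37.885 + 37.857) / 12 = 453.7610 / 12 = 37.8134
R̄ = (0.442 + 0.840 + 0.358 + 0.460 + 0.784 + 0.645 + 0.372 + 0.699 + 0.540 + 0.532 + 0.544 + 0.673) / 12 = 6.8890 / 12 = 0.5741
LCL = X̄̄ − A₂·R̄ = 37.8134 − 0.577 × 0.5741 = 37.4822

37.48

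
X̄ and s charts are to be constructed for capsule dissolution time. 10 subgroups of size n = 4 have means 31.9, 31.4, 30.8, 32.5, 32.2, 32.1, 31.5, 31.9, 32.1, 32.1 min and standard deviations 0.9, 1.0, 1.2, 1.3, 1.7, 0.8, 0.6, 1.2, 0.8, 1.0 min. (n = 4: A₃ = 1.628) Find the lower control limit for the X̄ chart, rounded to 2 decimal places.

X̄̄ = (31.9 + 31.4 + 30.8 + 32.5 + 32.2 + 32.1 + 31.5 + 31.9 + 32.1 + 32.1) / 10 = 31.8500
s̄ = (0.9 + 1.0 + 1.2 + 1.3 + 1.7 + 0.8 + 0.6 + 1.2 + 0.8 + 1.0) / 10 = 1.0500
LCL = X̄̄ − A₃·s̄ = 31.8500 − 1.628 × 1.0500 = 30.1406

30.14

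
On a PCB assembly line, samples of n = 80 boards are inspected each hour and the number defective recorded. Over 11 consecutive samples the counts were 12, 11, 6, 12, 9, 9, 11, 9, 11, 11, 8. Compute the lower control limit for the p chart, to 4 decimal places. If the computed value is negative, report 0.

p̄ = Σdᵢ / (k·n) = 109 / (11 × 80) = 0.12386
LCL = p̄ − 3·√(p̄(1−p̄)/n) = 0.12386 − 3 × 0.03683 = 0.01337

0.0134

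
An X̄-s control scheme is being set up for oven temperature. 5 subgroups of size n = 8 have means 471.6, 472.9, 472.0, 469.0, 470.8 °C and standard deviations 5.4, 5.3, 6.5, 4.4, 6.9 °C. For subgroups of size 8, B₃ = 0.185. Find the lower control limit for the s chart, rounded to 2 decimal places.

1.05

s̄ = (5.4 + 5.3 + 6.5 + 4.4 + 6.9) / 5 = 5.7000
LCL_s = B₃·s̄ = 0.185 × 5.7000 = 1.0545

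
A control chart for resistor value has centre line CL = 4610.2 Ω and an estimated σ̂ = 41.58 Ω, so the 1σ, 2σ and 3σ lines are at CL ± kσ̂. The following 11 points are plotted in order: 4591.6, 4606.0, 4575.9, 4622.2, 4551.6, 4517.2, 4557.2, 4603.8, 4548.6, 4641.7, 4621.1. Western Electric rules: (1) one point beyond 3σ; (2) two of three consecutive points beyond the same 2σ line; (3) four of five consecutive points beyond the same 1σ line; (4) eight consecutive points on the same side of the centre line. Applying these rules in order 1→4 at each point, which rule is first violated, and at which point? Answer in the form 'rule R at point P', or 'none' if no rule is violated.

rule 3 at point 9

Zone of each point (C = within 1σ̂, B = 1σ̂–2σ̂, A = 2σ̂–3σ̂, * = beyond 3σ̂; sign = side of CL): 1:-C, 2:-C, 3:-C, 4:+C, 5:-B, 6:-A, 7:-B, 8:-C, 9:-B, 10:+C, 11:+C
Rule 3 (four of five consecutive points beyond the same 1σ limit) is satisfied at point 9.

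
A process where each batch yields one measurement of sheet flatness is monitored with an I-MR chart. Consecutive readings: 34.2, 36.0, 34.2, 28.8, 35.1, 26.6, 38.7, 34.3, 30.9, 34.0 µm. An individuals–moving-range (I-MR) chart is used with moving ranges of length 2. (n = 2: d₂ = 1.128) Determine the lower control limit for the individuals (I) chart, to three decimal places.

19.450

X̄ = (34.2 + 36.0 + 34.2 + 28.8 + 35.1 + 26.6 + 38.7 + 34.3 + 30.9 + 34.0) / 10 = 33.2800
Moving ranges: 1.8, 1.8, 5.4, 6.3, 8.5, 12.1, 4.4, 3.4, 3.1; M̄R̄ = 46.8000 / 9 = 5.2000
LCL = X̄ − 3·M̄R̄/d₂ = 33.2800 − 3 × 5.2000 / 1.128 = 19.4502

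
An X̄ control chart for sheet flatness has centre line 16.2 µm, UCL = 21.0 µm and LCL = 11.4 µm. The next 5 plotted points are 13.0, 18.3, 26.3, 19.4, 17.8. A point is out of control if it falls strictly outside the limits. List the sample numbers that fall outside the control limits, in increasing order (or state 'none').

Compare each point to [11.4, 21.0]: sample 3 = 26.3 > UCL.

3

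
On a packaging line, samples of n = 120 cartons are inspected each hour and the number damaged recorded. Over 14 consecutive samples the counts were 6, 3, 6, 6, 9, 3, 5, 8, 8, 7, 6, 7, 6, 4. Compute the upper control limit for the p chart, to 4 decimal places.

0.1097

p̄ = Σdᵢ / (k·n) = 84 / (14 × 120) = 0.05000
UCL = p̄ + 3·√(p̄(1−p̄)/n) = 0.05000 + 3 × √(0.05000×0.95000/120) = 0.05000 + 3 × 0.01990 = 0.10969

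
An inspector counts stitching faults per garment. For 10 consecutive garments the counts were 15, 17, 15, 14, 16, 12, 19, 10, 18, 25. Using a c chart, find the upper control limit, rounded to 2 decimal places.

28.14

c̄ = (15 + 17 + 15 + 14 + 16 + 12 + 19 + 10 + 18 + 25) / 10 = 161 / 10 = 16.1000
UCL = c̄ + 3√c̄ = 16.1000 + 3 × √16.1000 = 16.1000 + 3 × 4.0125 = 28.1374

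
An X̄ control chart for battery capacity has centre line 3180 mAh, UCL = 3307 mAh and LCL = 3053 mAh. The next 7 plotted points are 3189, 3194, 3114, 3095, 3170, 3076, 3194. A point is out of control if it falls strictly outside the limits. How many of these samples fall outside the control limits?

All 7 points lie within [3053, 3307].

0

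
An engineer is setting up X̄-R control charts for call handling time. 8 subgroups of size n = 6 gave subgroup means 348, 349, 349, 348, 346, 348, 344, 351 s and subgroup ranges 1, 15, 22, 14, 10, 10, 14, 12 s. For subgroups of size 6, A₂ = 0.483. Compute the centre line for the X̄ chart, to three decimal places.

X̄̄ = (348 + 349 + 349 + 348 + 346 + 348 + 344 + 351) / 8 = 2783.0000 / 8 = 347.8750
CL = X̄̄ = 347.8750

347.875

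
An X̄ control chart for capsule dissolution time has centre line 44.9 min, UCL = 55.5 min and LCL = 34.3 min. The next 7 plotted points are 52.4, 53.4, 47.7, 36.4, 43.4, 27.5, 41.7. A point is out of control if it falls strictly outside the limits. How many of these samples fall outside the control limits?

1

Compare each point to [34.3, 55.5]: sample 6 = 27.5 < LCL.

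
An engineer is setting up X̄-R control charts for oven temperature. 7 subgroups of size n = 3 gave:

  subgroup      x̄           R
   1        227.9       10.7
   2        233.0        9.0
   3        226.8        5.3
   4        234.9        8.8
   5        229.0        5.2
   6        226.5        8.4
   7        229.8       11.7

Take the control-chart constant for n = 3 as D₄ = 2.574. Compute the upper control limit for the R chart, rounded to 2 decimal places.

21.73

R̄ = (10.7 + 9.0 + 5.3 + 8.8 + 5.2 + 8.4 + 11.7) / 7 = 59.1000 / 7 = 8.4429
UCL_R = D₄·R̄ = 2.574 × 8.4429 = 21.7319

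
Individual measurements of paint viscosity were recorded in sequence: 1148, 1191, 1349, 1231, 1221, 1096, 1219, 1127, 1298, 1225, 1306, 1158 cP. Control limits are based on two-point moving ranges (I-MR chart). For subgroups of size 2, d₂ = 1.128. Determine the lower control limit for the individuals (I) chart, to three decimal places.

937.971

X̄ = (1148 + 1191 + 1349 + 1231 + 1221 + 1096 + 1219 + 1127 + 1298 + 1225 + 1306 + 1158) / 12 = 1214.0833
Moving ranges: 43, 158, 118, 10, 125, 123, 92, 171, 73, 81, 148; M̄R̄ = 1142.0000 / 11 = 103.8182
LCL = X̄ − 3·M̄R̄/d₂ = 1214.0833 − 3 × 103.8182 / 1.128 = 937.9711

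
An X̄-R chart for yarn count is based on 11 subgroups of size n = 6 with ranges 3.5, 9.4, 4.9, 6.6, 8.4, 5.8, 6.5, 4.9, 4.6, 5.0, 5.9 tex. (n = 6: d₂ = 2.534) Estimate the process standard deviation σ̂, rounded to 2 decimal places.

R̄ = (3.5 + 9.4 + 4.9 + 6.6 + 8.4 + 5.8 + 6.5 + 4.9 + 4.6 + 5.0 + 5.9) / 11 = 5.9545
σ̂ = R̄ / d₂ = 5.9545 / 2.534 = 2.3499

2.35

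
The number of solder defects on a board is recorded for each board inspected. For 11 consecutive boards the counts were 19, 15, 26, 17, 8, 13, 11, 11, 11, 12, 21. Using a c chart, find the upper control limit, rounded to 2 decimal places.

c̄ = (19 + 15 + 26 + 17 + 8 + 13 + 11 + 11 + 11 + 12 + 21) / 11 = 164 / 11 = 14.9091
UCL = c̄ + 3√c̄ = 14.9091 + 3 × √14.9091 = 14.9091 + 3 × 3.8612 = 26.4928

26.49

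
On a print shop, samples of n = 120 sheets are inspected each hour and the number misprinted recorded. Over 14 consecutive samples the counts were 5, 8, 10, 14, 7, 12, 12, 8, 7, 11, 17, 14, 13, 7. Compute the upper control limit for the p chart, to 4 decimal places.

0.1632

p̄ = Σdᵢ / (k·n) = 145 / (14 × 120) = 0.08631
UCL = p̄ + 3·√(p̄(1−p̄)/n) = 0.08631 + 3 × √(0.08631×0.91369/120) = 0.08631 + 3 × 0.02564 = 0.16322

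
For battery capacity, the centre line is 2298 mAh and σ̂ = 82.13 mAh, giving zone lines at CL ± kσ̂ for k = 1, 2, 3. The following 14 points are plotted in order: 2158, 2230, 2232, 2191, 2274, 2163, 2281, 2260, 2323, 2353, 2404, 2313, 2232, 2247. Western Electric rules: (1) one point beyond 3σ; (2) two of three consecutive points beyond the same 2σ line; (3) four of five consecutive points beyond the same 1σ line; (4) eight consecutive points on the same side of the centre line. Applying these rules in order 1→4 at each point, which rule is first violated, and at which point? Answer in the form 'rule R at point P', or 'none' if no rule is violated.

rule 4 at point 8

Zone of each point (C = within 1σ̂, B = 1σ̂–2σ̂, A = 2σ̂–3σ̂, * = beyond 3σ̂; sign = side of CL): 1:-B, 2:-C, 3:-C, 4:-B, 5:-C, 6:-B, 7:-C, 8:-C, 9:+C, 10:+C, 11:+B, 12:+C, 13:-C, 14:-C
Rule 4 (eight consecutive points on the same side of the centre line) is satisfied at point 8.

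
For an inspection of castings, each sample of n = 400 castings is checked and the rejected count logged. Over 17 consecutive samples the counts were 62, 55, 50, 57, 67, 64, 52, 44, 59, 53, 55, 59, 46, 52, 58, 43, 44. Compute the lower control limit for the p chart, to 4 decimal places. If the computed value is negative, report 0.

0.0840

p̄ = Σdᵢ / (k·n) = 920 / (17 × 400) = 0.13529
LCL = p̄ − 3·√(p̄(1−p̄)/n) = 0.13529 − 3 × 0.01710 = 0.08399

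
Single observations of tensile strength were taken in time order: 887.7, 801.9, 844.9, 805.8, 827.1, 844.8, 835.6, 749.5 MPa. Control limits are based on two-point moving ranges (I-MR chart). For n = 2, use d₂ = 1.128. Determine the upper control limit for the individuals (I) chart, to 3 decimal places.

939.480

X̄ = (887.7 + 801.9 + 844.9 + 805.8 + 827.1 + 844.8 + 835.6 + 749.5) / 8 = 824.6625
Moving ranges: 85.8, 43.0, 39.1, 21.3, 17.7, 9.2, 86.1; M̄R̄ = 302.2000 / 7 = 43.1714
UCL = X̄ + 3·M̄R̄/d₂ = 824.6625 + 3 × 43.1714 / 1.128 = 939.4801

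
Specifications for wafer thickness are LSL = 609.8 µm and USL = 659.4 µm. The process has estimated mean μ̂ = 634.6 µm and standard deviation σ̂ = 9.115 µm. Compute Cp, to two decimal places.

0.91

Cp = (USL − LSL) / (6σ̂) = (659.4 − 609.8) / (6 × 9.115) = 49.6000 / 54.6900 = 0.9069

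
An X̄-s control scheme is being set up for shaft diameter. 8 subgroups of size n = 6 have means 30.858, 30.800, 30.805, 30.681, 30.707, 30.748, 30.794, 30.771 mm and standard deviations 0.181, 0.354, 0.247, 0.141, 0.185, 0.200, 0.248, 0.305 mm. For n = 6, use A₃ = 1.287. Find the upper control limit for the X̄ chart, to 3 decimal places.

31.070

X̄̄ = (30.858 + 30.800 + 30.805 + 30.681 + 30.707 + 30.748 + 30.794 + 30.771) / 8 = 30.7705
s̄ = (0.181 + 0.354 + 0.247 + 0.141 + 0.185 + 0.200 + 0.248 + 0.305) / 8 = 0.2326
UCL = X̄̄ + A₃·s̄ = 30.7705 + 1.287 × 0.2326 = 31.0699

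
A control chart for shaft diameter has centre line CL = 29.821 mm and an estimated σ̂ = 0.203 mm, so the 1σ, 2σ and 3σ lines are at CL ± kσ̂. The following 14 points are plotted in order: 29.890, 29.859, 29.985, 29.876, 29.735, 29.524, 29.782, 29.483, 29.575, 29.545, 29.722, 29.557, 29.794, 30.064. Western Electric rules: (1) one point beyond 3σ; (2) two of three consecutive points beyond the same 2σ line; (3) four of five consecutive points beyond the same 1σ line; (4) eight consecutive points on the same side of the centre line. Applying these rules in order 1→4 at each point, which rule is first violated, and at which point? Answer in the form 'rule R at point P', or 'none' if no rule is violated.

rule 3 at point 10

Zone of each point (C = within 1σ̂, B = 1σ̂–2σ̂, A = 2σ̂–3σ̂, * = beyond 3σ̂; sign = side of CL): 1:+C, 2:+C, 3:+C, 4:+C, 5:-C, 6:-B, 7:-C, 8:-B, 9:-B, 10:-B, 11:-C, 12:-B, 13:-C, 14:+B
Rule 3 (four of five consecutive points beyond the same 1σ limit) is satisfied at point 10.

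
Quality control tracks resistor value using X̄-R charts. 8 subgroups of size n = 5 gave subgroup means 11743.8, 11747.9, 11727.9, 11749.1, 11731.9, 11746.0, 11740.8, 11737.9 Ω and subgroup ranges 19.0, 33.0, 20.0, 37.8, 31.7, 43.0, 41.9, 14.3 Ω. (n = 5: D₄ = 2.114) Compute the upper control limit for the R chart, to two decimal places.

R̄ = (19.0 + 33.0 + 20.0 + 37.8 + 31.7 + 43.0 + 41.9 + 14.3) / 8 = 240.7000 / 8 = 30.0875
UCL_R = D₄·R̄ = 2.114 × 30.0875 = 63.6050

63.60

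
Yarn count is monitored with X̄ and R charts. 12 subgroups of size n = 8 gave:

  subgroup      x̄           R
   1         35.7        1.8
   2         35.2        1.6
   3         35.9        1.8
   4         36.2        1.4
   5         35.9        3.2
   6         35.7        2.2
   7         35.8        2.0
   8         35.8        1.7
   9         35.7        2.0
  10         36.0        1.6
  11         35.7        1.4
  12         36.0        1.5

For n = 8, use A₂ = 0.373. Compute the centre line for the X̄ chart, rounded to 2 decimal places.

X̄̄ = (35.7 + 35.2 + 35.9 + 36.2 + 35.9 + 35.7 + 35.8 + 35.8 + 35.7 + 36.0 + 35.7 + 36.0) / 12 = 429.6000 / 12 = 35.8000
CL = X̄̄ = 35.8000

35.80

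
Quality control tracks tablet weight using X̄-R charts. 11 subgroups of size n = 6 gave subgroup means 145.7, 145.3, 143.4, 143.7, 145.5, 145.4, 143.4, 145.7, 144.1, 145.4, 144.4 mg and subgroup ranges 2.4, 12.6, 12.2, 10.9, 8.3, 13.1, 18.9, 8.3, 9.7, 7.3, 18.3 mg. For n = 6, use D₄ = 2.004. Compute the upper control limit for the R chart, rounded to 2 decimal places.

R̄ = (2.4 + 12.6 + 12.2 + 10.9 + 8.3 + 13.1 + 18.9 + 8.3 + 9.7 + 7.3 + 18.3) / 11 = 122.0000 / 11 = 11.0909
UCL_R = D₄·R̄ = 2.004 × 11.0909 = 22.2262

22.23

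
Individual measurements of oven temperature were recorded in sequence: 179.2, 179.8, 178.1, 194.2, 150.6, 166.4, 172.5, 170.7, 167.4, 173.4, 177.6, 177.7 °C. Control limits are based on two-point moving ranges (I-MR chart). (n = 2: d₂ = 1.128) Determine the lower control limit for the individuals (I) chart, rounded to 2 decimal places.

149.96

X̄ = (179.2 + 179.8 + 178.1 + 194.2 + 150.6 + 166.4 + 172.5 + 170.7 + 167.4 + 173.4 + 177.6 + 177.7) / 12 = 173.9667
Moving ranges: 0.6, 1.7, 16.1, 43.6, 15.8, 6.1, 1.8, 3.3, 6.0, 4.2, 0.1; M̄R̄ = 99.3000 / 11 = 9.0273
LCL = X̄ − 3·M̄R̄/d₂ = 173.9667 − 3 × 9.0273 / 1.128 = 149.9580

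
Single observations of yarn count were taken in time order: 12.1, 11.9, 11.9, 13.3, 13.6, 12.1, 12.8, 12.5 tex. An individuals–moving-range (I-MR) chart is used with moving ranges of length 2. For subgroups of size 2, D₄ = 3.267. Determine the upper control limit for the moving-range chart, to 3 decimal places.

2.054

Moving ranges: 0.2, 0.0, 1.4, 0.3, 1.5, 0.7, 0.3; M̄R̄ = 4.4000 / 7 = 0.6286
UCL_MR = D₄·M̄R̄ = 3.267 × 0.6286 = 2.0535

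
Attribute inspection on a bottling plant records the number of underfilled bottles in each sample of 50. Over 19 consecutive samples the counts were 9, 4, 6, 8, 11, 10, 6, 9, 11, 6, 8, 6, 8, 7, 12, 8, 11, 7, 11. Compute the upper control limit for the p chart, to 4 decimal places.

0.3243

p̄ = Σdᵢ / (k·n) = 158 / (19 × 50) = 0.16632
UCL = p̄ + 3·√(p̄(1−p̄)/n) = 0.16632 + 3 × √(0.16632×0.83368/50) = 0.16632 + 3 × 0.05266 = 0.32430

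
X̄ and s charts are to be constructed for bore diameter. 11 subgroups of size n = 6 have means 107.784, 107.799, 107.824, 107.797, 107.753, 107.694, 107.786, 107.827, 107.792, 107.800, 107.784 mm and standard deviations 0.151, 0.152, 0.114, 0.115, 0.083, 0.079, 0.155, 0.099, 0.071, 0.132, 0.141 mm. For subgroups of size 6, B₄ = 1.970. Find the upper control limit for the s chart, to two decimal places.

0.23

s̄ = (0.151 + 0.152 + 0.114 + 0.115 + 0.083 + 0.079 + 0.155 + 0.099 + 0.071 + 0.132 + 0.141) / 11 = 0.1175
UCL_s = B₄·s̄ = 1.970 × 0.1175 = 0.2314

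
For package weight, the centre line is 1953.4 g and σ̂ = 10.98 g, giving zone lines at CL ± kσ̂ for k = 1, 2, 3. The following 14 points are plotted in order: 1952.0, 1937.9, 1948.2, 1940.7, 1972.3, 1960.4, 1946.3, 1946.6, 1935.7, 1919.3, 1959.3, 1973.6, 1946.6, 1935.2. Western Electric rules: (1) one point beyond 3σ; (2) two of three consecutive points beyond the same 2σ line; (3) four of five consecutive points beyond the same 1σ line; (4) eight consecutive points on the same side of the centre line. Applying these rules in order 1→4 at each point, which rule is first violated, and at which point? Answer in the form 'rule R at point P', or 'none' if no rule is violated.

Zone of each point (C = within 1σ̂, B = 1σ̂–2σ̂, A = 2σ̂–3σ̂, * = beyond 3σ̂; sign = side of CL): 1:-C, 2:-B, 3:-C, 4:-B, 5:+B, 6:+C, 7:-C, 8:-C, 9:-B, 10:-*, 11:+C, 12:+B, 13:-C, 14:-B
Rule 1 (one point beyond the 3σ limits) is satisfied at point 10.

rule 1 at point 10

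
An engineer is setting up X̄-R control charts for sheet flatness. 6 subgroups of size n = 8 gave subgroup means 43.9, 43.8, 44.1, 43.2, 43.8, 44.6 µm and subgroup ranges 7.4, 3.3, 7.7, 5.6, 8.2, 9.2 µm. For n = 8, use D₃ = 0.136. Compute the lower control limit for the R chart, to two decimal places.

0.94

R̄ = (7.4 + 3.3 + 7.7 + 5.6 + 8.2 + 9.2) / 6 = 41.4000 / 6 = 6.9000
LCL_R = D₃·R̄ = 0.136 × 6.9000 = 0.9384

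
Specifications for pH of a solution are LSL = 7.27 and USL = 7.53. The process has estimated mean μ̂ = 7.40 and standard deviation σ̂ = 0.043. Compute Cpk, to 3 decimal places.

Cpu = (USL − μ̂) / (3σ̂) = (7.53 − 7.40) / (3 × 0.043) = 1.0078; Cpl = (μ̂ − LSL) / (3σ̂) = (7.40 − 7.27) / (3 × 0.043) = 1.0078; Cpk = min(Cpu, Cpl) = 1.0078

1.008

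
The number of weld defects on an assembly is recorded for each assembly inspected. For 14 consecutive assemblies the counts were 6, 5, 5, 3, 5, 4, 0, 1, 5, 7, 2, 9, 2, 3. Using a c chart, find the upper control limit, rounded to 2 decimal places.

10.12

c̄ = (6 + 5 + 5 + 3 + 5 + 4 + 0 + 1 + 5 + 7 + 2 + 9 + 2 + 3) / 14 = 57 / 14 = 4.0714
UCL = c̄ + 3√c̄ = 4.0714 + 3 × √4.0714 = 4.0714 + 3 × 2.0178 = 10.1248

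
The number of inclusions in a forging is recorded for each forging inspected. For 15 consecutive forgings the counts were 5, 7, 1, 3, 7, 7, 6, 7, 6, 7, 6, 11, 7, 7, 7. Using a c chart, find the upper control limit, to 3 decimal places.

13.777

c̄ = (5 + 7 + 1 + 3 + 7 + 7 + 6 + 7 + 6 + 7 + 6 + 11 + 7 + 7 + 7) / 15 = 94 / 15 = 6.2667
UCL = c̄ + 3√c̄ = 6.2667 + 3 × √6.2667 = 6.2667 + 3 × 2.5033 = 13.7767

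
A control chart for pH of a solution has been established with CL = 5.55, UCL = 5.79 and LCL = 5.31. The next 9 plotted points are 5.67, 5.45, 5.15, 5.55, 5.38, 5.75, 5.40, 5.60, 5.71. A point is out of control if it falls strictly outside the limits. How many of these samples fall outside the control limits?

1

Compare each point to [5.31, 5.79]: sample 3 = 5.15 < LCL.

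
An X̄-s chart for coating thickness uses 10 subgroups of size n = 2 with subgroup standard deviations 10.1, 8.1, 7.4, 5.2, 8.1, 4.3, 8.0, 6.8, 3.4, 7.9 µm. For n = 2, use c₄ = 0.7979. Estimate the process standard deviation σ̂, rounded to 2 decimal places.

s̄ = (10.1 + 8.1 + 7.4 + 5.2 + 8.1 + 4.3 + 8.0 + 6.8 + 3.4 + 7.9) / 10 = 6.9300
σ̂ = s̄ / c₄ = 6.9300 / 0.7979 = 8.6853

8.69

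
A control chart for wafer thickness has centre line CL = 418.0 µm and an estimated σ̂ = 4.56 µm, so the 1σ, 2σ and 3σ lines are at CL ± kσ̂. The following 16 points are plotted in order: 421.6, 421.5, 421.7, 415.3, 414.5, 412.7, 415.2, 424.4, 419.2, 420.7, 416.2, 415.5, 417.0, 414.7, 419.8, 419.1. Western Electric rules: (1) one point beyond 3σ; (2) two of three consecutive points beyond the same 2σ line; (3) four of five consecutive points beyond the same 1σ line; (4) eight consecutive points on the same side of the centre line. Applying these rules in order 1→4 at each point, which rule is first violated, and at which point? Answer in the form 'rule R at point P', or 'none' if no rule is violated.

none

Zone of each point (C = within 1σ̂, B = 1σ̂–2σ̂, A = 2σ̂–3σ̂, * = beyond 3σ̂; sign = side of CL): 1:+C, 2:+C, 3:+C, 4:-C, 5:-C, 6:-B, 7:-C, 8:+B, 9:+C, 10:+C, 11:-C, 12:-C, 13:-C, 14:-C, 15:+C, 16:+C
No rule fires across all 16 points.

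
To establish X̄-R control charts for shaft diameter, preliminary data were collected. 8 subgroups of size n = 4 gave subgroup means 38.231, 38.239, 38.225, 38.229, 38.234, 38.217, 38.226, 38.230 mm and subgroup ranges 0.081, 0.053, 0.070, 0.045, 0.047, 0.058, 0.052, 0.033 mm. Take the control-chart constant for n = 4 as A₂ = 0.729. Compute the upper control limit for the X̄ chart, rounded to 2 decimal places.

X̄̄ = (38.231 + 38.239 + 38.225 + 38.229 + 38.234 + 38.217 + 38.226 + 38.230) / 8 = 305.8310 / 8 = 38.2289
R̄ = (0.081 + 0.053 + 0.070 + 0.045 + 0.047 + 0.058 + 0.052 + 0.033) / 8 = 0.4390 / 8 = 0.0549
UCL = X̄̄ + A₂·R̄ = 38.2289 + 0.729 × 0.0549 = 38.2689

38.27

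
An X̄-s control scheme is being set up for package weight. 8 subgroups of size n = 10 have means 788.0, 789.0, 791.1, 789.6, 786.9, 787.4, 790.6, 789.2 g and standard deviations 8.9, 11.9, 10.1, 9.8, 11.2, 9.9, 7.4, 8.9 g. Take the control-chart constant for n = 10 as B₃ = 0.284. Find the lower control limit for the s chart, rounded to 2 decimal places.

s̄ = (8.9 + 11.9 + 10.1 + 9.8 + 11.2 + 9.9 + 7.4 + 8.9) / 8 = 9.7625
LCL_s = B₃·s̄ = 0.284 × 9.7625 = 2.7725

2.77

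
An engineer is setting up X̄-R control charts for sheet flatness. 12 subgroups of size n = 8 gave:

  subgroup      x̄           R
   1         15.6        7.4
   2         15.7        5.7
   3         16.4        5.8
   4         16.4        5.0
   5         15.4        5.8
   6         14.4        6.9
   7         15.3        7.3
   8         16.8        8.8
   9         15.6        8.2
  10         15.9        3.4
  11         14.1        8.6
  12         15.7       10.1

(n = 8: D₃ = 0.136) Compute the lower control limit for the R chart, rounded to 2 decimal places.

R̄ = (7.4 + 5.7 + 5.8 + 5.0 + 5.8 + 6.9 + 7.3 + 8.8 + 8.2 + 3.4 + 8.6 + 10.1) / 12 = 83.0000 / 12 = 6.9167
LCL_R = D₃·R̄ = 0.136 × 6.9167 = 0.9407

0.94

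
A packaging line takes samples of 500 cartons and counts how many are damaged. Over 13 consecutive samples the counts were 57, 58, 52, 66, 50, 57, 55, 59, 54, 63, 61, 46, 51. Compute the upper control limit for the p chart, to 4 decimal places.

0.1545

p̄ = Σdᵢ / (k·n) = 729 / (13 × 500) = 0.11215
UCL = p̄ + 3·√(p̄(1−p̄)/n) = 0.11215 + 3 × √(0.11215×0.88785/500) = 0.11215 + 3 × 0.01411 = 0.15449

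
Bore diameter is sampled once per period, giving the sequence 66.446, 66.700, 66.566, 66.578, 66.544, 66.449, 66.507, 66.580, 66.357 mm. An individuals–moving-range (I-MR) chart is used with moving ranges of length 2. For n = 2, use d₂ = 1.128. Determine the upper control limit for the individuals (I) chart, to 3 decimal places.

X̄ = (66.446 + 66.700 + 66.566 + 66.578 + 66.544 + 66.449 + 66.507 + 66.580 + 66.357) / 9 = 66.5252
Moving ranges: 0.254, 0.134, 0.012, 0.034, 0.095, 0.058, 0.073, 0.223; M̄R̄ = 0.8830 / 8 = 0.1104
UCL = X̄ + 3·M̄R̄/d₂ = 66.5252 + 3 × 0.1104 / 1.128 = 66.8188

66.819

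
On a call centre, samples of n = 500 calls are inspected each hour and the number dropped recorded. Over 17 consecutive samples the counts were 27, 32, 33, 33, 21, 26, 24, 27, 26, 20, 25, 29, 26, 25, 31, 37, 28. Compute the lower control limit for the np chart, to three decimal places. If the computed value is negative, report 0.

p̄ = Σdᵢ / (k·n) = 470 / (17 × 500) = 0.05529
LCL = np̄ − 3·√(np̄(1−p̄)) = 27.6471 − 3 × 5.1106 = 12.3152

12.315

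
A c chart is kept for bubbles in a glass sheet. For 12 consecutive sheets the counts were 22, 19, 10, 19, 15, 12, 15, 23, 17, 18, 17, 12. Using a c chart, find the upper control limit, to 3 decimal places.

c̄ = (22 + 19 + 10 + 19 + 15 + 12 + 15 + 23 + 17 + 18 + 17 + 12) / 12 = 199 / 12 = 16.5833
UCL = c̄ + 3√c̄ = 16.5833 + 3 × √16.5833 = 16.5833 + 3 × 4.0723 = 28.8001

28.800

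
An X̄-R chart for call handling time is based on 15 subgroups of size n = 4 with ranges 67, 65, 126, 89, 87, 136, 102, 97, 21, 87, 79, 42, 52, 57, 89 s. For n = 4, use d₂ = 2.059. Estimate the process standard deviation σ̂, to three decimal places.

38.724

R̄ = (67 + 65 + 126 + 89 + 87 + 136 + 102 + 97 + 21 + 87 + 79 + 42 + 52 + 57 + 89) / 15 = 79.7333
σ̂ = R̄ / d₂ = 79.7333 / 2.059 = 38.7243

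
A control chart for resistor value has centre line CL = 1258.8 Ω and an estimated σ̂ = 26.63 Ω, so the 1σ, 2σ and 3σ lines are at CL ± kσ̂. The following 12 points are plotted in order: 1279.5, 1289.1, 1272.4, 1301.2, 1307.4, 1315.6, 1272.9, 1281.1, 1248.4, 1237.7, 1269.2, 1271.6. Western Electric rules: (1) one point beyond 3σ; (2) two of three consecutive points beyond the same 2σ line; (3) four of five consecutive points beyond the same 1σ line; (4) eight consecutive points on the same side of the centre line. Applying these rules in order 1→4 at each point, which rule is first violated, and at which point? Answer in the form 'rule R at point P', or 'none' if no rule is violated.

rule 3 at point 6

Zone of each point (C = within 1σ̂, B = 1σ̂–2σ̂, A = 2σ̂–3σ̂, * = beyond 3σ̂; sign = side of CL): 1:+C, 2:+B, 3:+C, 4:+B, 5:+B, 6:+A, 7:+C, 8:+C, 9:-C, 10:-C, 11:+C, 12:+C
Rule 3 (four of five consecutive points beyond the same 1σ limit) is satisfied at point 6.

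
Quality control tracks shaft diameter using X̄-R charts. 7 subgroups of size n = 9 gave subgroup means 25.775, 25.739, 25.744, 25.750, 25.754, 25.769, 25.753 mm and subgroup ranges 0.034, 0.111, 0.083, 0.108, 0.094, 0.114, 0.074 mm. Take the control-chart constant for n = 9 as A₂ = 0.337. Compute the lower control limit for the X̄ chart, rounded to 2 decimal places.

25.73

X̄̄ = (25.775 + 25.739 + 25.744 + 25.750 + 25.754 + 25.769 + 25.753) / 7 = 180.2840 / 7 = 25.7549
R̄ = (0.034 + 0.111 + 0.083 + 0.108 + 0.094 + 0.114 + 0.074) / 7 = 0.6180 / 7 = 0.0883
LCL = X̄̄ − A₂·R̄ = 25.7549 − 0.337 × 0.0883 = 25.7251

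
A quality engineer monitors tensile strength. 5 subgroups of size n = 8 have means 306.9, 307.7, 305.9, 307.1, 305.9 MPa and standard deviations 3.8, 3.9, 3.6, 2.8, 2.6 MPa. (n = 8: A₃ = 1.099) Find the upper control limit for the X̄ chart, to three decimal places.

310.371

X̄̄ = (306.9 + 307.7 + 305.9 + 307.1 + 305.9) / 5 = 306.7000
s̄ = (3.8 + 3.9 + 3.6 + 2.8 + 2.6) / 5 = 3.3400
UCL = X̄̄ + A₃·s̄ = 306.7000 + 1.099 × 3.3400 = 310.3707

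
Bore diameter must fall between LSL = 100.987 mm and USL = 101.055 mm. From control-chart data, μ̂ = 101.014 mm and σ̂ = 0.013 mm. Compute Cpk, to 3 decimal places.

0.692

Cpu = (USL − μ̂) / (3σ̂) = (101.055 − 101.014) / (3 × 0.013) = 1.0513; Cpl = (μ̂ − LSL) / (3σ̂) = (101.014 − 100.987) / (3 × 0.013) = 0.6923; Cpk = min(Cpu, Cpl) = 0.6923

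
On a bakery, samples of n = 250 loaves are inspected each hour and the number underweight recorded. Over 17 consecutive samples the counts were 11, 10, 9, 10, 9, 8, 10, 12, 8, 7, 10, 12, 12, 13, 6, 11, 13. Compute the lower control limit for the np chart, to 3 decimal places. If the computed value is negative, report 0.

0.738

p̄ = Σdᵢ / (k·n) = 171 / (17 × 250) = 0.04024
LCL = np̄ − 3·√(np̄(1−p̄)) = 10.0588 − 3 × 3.1071 = 0.7375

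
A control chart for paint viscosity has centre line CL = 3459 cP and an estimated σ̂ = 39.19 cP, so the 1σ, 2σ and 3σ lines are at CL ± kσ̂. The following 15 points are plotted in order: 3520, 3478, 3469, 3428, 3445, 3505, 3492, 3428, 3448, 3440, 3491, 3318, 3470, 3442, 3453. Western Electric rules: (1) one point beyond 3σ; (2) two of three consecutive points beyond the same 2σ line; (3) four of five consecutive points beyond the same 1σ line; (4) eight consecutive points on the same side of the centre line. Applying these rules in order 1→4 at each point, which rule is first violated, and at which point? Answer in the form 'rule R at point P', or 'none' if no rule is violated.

rule 1 at point 12

Zone of each point (C = within 1σ̂, B = 1σ̂–2σ̂, A = 2σ̂–3σ̂, * = beyond 3σ̂; sign = side of CL): 1:+B, 2:+C, 3:+C, 4:-C, 5:-C, 6:+B, 7:+C, 8:-C, 9:-C, 10:-C, 11:+C, 12:-*, 13:+C, 14:-C, 15:-C
Rule 1 (one point beyond the 3σ limits) is satisfied at point 12.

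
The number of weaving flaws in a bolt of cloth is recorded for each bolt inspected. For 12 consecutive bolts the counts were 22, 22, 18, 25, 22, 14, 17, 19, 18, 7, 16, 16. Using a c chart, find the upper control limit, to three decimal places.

30.728

c̄ = (22 + 22 + 18 + 25 + 22 + 14 + 17 + 19 + 18 + 7 + 16 + 16) / 12 = 216 / 12 = 18.0000
UCL = c̄ + 3√c̄ = 18.0000 + 3 × √18.0000 = 18.0000 + 3 × 4.2426 = 30.7279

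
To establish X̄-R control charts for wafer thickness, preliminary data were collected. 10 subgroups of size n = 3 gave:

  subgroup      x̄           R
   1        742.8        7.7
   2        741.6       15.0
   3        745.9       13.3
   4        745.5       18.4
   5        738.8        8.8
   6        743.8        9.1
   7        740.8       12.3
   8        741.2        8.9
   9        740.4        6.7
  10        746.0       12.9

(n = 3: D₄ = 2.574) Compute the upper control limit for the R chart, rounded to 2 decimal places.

29.11

R̄ = (7.7 + 15.0 + 13.3 + 18.4 + 8.8 + 9.1 + 12.3 + 8.9 + 6.7 + 12.9) / 10 = 113.1000 / 10 = 11.3100
UCL_R = D₄·R̄ = 2.574 × 11.3100 = 29.1119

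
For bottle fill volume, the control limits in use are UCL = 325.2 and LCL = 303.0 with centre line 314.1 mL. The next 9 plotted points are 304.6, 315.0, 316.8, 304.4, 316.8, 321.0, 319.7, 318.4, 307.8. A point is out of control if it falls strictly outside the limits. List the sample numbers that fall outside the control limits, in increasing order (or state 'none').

All 9 points lie within [303.0, 325.2].

none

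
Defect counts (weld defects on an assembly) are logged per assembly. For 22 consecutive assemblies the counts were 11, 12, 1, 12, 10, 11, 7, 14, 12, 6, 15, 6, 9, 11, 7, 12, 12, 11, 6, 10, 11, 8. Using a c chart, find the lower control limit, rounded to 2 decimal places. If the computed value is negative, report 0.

0.37

c̄ = (11 + 12 + 1 + 12 + 10 + 11 + 7 + 14 + 12 + 6 + 15 + 6 + 9 + 11 + 7 + 12 + 12 + 11 + 6 + 10 + 11 + 8) / 22 = 214 / 22 = 9.7273
LCL = c̄ − 3√c̄ = 9.7273 − 3 × 3.1189 = 0.3707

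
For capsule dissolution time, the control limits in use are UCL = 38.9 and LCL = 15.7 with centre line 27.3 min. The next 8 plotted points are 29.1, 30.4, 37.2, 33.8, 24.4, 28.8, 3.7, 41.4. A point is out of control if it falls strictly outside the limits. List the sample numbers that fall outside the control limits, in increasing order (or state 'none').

7, 8

Compare each point to [15.7, 38.9]: sample 7 = 3.7 < LCL; sample 8 = 41.4 > UCL.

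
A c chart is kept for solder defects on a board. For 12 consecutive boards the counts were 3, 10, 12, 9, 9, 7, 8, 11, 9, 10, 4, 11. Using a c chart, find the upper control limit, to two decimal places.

c̄ = (3 + 10 + 12 + 9 + 9 + 7 + 8 + 11 + 9 + 10 + 4 + 11) / 12 = 103 / 12 = 8.5833
UCL = c̄ + 3√c̄ = 8.5833 + 3 × √8.5833 = 8.5833 + 3 × 2.9297 = 17.3725

17.37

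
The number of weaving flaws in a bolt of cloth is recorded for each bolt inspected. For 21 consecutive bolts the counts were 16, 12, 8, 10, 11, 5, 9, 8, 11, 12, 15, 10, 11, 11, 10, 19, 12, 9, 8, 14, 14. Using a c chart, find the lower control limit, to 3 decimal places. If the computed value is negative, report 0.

c̄ = (16 + 12 + 8 + 10 + 11 + 5 + 9 + 8 + 11 + 12 + 15 + 10 + 11 + 11 + 10 + 19 + 12 + 9 + 8 + 14 + 14) / 21 = 235 / 21 = 11.1905
LCL = c̄ − 3√c̄ = 11.1905 − 3 × 3.3452 = 1.1548

1.155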